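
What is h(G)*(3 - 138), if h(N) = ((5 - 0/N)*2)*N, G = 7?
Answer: -9450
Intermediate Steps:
h(N) = 10*N (h(N) = ((5 - 1*0)*2)*N = ((5 + 0)*2)*N = (5*2)*N = 10*N)
h(G)*(3 - 138) = (10*7)*(3 - 138) = 70*(-135) = -9450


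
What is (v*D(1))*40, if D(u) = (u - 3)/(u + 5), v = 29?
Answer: -1160/3 ≈ -386.67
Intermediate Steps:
D(u) = (-3 + u)/(5 + u)
(v*D(1))*40 = (29*((-3 + 1)/(5 + 1)))*40 = (29*(-2/6))*40 = (29*((⅙)*(-2)))*40 = (29*(-⅓))*40 = -29/3*40 = -1160/3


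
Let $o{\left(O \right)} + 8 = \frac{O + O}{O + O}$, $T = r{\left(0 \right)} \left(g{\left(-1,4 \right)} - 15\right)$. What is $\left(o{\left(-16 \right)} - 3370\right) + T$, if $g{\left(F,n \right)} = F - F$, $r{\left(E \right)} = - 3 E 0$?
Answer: $-3377$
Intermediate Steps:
$r{\left(E \right)} = 0$
$g{\left(F,n \right)} = 0$
$T = 0$ ($T = 0 \left(0 - 15\right) = 0 \left(-15\right) = 0$)
$o{\left(O \right)} = -7$ ($o{\left(O \right)} = -8 + \frac{O + O}{O + O} = -8 + \frac{2 O}{2 O} = -8 + 2 O \frac{1}{2 O} = -8 + 1 = -7$)
$\left(o{\left(-16 \right)} - 3370\right) + T = \left(-7 - 3370\right) + 0 = -3377 + 0 = -3377$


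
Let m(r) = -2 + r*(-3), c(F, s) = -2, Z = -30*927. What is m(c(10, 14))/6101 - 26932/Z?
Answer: 82211686/84834405 ≈ 0.96908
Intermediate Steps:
Z = -27810
m(r) = -2 - 3*r
m(c(10, 14))/6101 - 26932/Z = (-2 - 3*(-2))/6101 - 26932/(-27810) = (-2 + 6)*(1/6101) - 26932*(-1/27810) = 4*(1/6101) + 13466/13905 = 4/6101 + 13466/13905 = 82211686/84834405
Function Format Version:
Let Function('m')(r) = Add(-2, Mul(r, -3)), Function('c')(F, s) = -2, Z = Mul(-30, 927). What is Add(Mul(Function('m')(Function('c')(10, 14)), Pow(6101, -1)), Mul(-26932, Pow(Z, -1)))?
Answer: Rational(82211686, 84834405) ≈ 0.96908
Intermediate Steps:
Z = -27810
Function('m')(r) = Add(-2, Mul(-3, r))
Add(Mul(Function('m')(Function('c')(10, 14)), Pow(6101, -1)), Mul(-26932, Pow(Z, -1))) = Add(Mul(Add(-2, Mul(-3, -2)), Pow(6101, -1)), Mul(-26932, Pow(-27810, -1))) = Add(Mul(Add(-2, 6), Rational(1, 6101)), Mul(-26932, Rational(-1, 27810))) = Add(Mul(4, Rational(1, 6101)), Rational(13466, 13905)) = Add(Rational(4, 6101), Rational(13466, 13905)) = Rational(82211686, 84834405)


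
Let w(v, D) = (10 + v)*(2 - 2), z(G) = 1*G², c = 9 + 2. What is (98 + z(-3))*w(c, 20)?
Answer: 0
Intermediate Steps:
c = 11
z(G) = G²
w(v, D) = 0 (w(v, D) = (10 + v)*0 = 0)
(98 + z(-3))*w(c, 20) = (98 + (-3)²)*0 = (98 + 9)*0 = 107*0 = 0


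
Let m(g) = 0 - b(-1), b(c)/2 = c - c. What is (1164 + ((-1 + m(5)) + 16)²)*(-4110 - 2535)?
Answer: -9229905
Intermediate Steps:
b(c) = 0 (b(c) = 2*(c - c) = 2*0 = 0)
m(g) = 0 (m(g) = 0 - 1*0 = 0 + 0 = 0)
(1164 + ((-1 + m(5)) + 16)²)*(-4110 - 2535) = (1164 + ((-1 + 0) + 16)²)*(-4110 - 2535) = (1164 + (-1 + 16)²)*(-6645) = (1164 + 15²)*(-6645) = (1164 + 225)*(-6645) = 1389*(-6645) = -9229905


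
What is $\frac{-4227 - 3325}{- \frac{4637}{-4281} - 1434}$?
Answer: $\frac{32330112}{6134317} \approx 5.2704$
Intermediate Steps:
$\frac{-4227 - 3325}{- \frac{4637}{-4281} - 1434} = - \frac{7552}{\left(-4637\right) \left(- \frac{1}{4281}\right) - 1434} = - \frac{7552}{\frac{4637}{4281} - 1434} = - \frac{7552}{- \frac{6134317}{4281}} = \left(-7552\right) \left(- \frac{4281}{6134317}\right) = \frac{32330112}{6134317}$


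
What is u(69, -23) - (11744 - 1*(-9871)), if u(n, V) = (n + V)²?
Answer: -19499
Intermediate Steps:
u(n, V) = (V + n)²
u(69, -23) - (11744 - 1*(-9871)) = (-23 + 69)² - (11744 - 1*(-9871)) = 46² - (11744 + 9871) = 2116 - 1*21615 = 2116 - 21615 = -19499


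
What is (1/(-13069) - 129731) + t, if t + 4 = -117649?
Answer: -3233061497/13069 ≈ -2.4738e+5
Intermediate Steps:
t = -117653 (t = -4 - 117649 = -117653)
(1/(-13069) - 129731) + t = (1/(-13069) - 129731) - 117653 = (-1/13069 - 129731) - 117653 = -1695454440/13069 - 117653 = -3233061497/13069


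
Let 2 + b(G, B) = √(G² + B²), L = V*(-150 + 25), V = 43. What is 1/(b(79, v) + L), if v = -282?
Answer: -5377/28826364 - √85765/28826364 ≈ -0.00019669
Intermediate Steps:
L = -5375 (L = 43*(-150 + 25) = 43*(-125) = -5375)
b(G, B) = -2 + √(B² + G²) (b(G, B) = -2 + √(G² + B²) = -2 + √(B² + G²))
1/(b(79, v) + L) = 1/((-2 + √((-282)² + 79²)) - 5375) = 1/((-2 + √(79524 + 6241)) - 5375) = 1/((-2 + √85765) - 5375) = 1/(-5377 + √85765)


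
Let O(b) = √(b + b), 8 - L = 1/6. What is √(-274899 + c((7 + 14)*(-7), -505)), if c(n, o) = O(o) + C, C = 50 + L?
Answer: √(-9894282 + 36*I*√1010)/6 ≈ 0.03031 + 524.25*I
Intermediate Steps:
L = 47/6 (L = 8 - 1/6 = 8 - 1*⅙ = 8 - ⅙ = 47/6 ≈ 7.8333)
O(b) = √2*√b (O(b) = √(2*b) = √2*√b)
C = 347/6 (C = 50 + 47/6 = 347/6 ≈ 57.833)
c(n, o) = 347/6 + √2*√o (c(n, o) = √2*√o + 347/6 = 347/6 + √2*√o)
√(-274899 + c((7 + 14)*(-7), -505)) = √(-274899 + (347/6 + √2*√(-505))) = √(-274899 + (347/6 + √2*(I*√505))) = √(-274899 + (347/6 + I*√1010)) = √(-1649047/6 + I*√1010)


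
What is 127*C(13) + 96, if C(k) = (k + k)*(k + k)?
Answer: 85948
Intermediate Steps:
C(k) = 4*k² (C(k) = (2*k)*(2*k) = 4*k²)
127*C(13) + 96 = 127*(4*13²) + 96 = 127*(4*169) + 96 = 127*676 + 96 = 85852 + 96 = 85948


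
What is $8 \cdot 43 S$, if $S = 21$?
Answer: $7224$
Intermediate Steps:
$8 \cdot 43 S = 8 \cdot 43 \cdot 21 = 344 \cdot 21 = 7224$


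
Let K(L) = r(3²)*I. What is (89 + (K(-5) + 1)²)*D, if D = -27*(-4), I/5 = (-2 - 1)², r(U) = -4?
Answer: 3470040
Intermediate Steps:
I = 45 (I = 5*(-2 - 1)² = 5*(-3)² = 5*9 = 45)
K(L) = -180 (K(L) = -4*45 = -180)
D = 108
(89 + (K(-5) + 1)²)*D = (89 + (-180 + 1)²)*108 = (89 + (-179)²)*108 = (89 + 32041)*108 = 32130*108 = 3470040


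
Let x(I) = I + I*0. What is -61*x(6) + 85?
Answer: -281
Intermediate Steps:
x(I) = I (x(I) = I + 0 = I)
-61*x(6) + 85 = -61*6 + 85 = -366 + 85 = -281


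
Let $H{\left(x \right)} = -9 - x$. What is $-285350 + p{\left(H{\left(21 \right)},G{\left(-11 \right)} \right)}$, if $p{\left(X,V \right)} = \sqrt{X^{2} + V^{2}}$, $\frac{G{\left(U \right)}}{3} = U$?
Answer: $-285350 + 3 \sqrt{221} \approx -2.8531 \cdot 10^{5}$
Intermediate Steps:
$G{\left(U \right)} = 3 U$
$p{\left(X,V \right)} = \sqrt{V^{2} + X^{2}}$
$-285350 + p{\left(H{\left(21 \right)},G{\left(-11 \right)} \right)} = -285350 + \sqrt{\left(3 \left(-11\right)\right)^{2} + \left(-9 - 21\right)^{2}} = -285350 + \sqrt{\left(-33\right)^{2} + \left(-9 - 21\right)^{2}} = -285350 + \sqrt{1089 + \left(-30\right)^{2}} = -285350 + \sqrt{1089 + 900} = -285350 + \sqrt{1989} = -285350 + 3 \sqrt{221}$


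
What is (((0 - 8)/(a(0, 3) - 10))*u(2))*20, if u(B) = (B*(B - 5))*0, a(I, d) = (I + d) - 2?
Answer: 0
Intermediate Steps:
a(I, d) = -2 + I + d
u(B) = 0 (u(B) = (B*(-5 + B))*0 = 0)
(((0 - 8)/(a(0, 3) - 10))*u(2))*20 = (((0 - 8)/((-2 + 0 + 3) - 10))*0)*20 = (-8/(1 - 10)*0)*20 = (-8/(-9)*0)*20 = (-8*(-⅑)*0)*20 = ((8/9)*0)*20 = 0*20 = 0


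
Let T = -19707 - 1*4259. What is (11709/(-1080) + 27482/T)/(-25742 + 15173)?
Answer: 17238803/15197799240 ≈ 0.0011343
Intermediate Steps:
T = -23966 (T = -19707 - 4259 = -23966)
(11709/(-1080) + 27482/T)/(-25742 + 15173) = (11709/(-1080) + 27482/(-23966))/(-25742 + 15173) = (11709*(-1/1080) + 27482*(-1/23966))/(-10569) = (-1301/120 - 13741/11983)*(-1/10569) = -17238803/1437960*(-1/10569) = 17238803/15197799240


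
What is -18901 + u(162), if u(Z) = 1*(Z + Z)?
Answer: -18577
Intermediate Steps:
u(Z) = 2*Z (u(Z) = 1*(2*Z) = 2*Z)
-18901 + u(162) = -18901 + 2*162 = -18901 + 324 = -18577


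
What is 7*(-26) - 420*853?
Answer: -358442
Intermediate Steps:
7*(-26) - 420*853 = -182 - 358260 = -358442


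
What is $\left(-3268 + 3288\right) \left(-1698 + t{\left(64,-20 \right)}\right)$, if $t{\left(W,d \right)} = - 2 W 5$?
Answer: $-46760$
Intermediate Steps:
$t{\left(W,d \right)} = - 10 W$
$\left(-3268 + 3288\right) \left(-1698 + t{\left(64,-20 \right)}\right) = \left(-3268 + 3288\right) \left(-1698 - 640\right) = 20 \left(-1698 - 640\right) = 20 \left(-2338\right) = -46760$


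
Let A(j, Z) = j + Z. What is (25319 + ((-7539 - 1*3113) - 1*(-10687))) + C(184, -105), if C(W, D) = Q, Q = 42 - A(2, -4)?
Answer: 25398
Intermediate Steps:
A(j, Z) = Z + j
Q = 44 (Q = 42 - (-4 + 2) = 42 - 1*(-2) = 42 + 2 = 44)
C(W, D) = 44
(25319 + ((-7539 - 1*3113) - 1*(-10687))) + C(184, -105) = (25319 + ((-7539 - 1*3113) - 1*(-10687))) + 44 = (25319 + ((-7539 - 3113) + 10687)) + 44 = (25319 + (-10652 + 10687)) + 44 = (25319 + 35) + 44 = 25354 + 44 = 25398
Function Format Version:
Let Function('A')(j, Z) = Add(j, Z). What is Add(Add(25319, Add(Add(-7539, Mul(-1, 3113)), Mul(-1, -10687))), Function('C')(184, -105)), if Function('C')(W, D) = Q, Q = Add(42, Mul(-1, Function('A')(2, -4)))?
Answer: 25398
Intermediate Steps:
Function('A')(j, Z) = Add(Z, j)
Q = 44 (Q = Add(42, Mul(-1, Add(-4, 2))) = Add(42, Mul(-1, -2)) = Add(42, 2) = 44)
Function('C')(W, D) = 44
Add(Add(25319, Add(Add(-7539, Mul(-1, 3113)), Mul(-1, -10687))), Function('C')(184, -105)) = Add(Add(25319, Add(Add(-7539, Mul(-1, 3113)), Mul(-1, -10687))), 44) = Add(Add(25319, Add(Add(-7539, -3113), 10687)), 44) = Add(Add(25319, Add(-10652, 10687)), 44) = Add(Add(25319, 35), 44) = Add(25354, 44) = 25398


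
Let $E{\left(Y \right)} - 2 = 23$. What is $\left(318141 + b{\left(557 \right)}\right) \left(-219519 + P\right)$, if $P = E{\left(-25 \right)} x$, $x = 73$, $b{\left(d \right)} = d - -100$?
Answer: $-69400411812$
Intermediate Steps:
$E{\left(Y \right)} = 25$ ($E{\left(Y \right)} = 2 + 23 = 25$)
$b{\left(d \right)} = 100 + d$ ($b{\left(d \right)} = d + 100 = 100 + d$)
$P = 1825$ ($P = 25 \cdot 73 = 1825$)
$\left(318141 + b{\left(557 \right)}\right) \left(-219519 + P\right) = \left(318141 + \left(100 + 557\right)\right) \left(-219519 + 1825\right) = \left(318141 + 657\right) \left(-217694\right) = 318798 \left(-217694\right) = -69400411812$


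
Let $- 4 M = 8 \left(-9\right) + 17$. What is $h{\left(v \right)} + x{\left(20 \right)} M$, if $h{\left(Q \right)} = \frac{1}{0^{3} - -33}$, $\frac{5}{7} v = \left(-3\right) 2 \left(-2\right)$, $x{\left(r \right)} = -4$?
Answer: $- \frac{1814}{33} \approx -54.97$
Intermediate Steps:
$v = \frac{84}{5}$ ($v = \frac{7 \left(-3\right) 2 \left(-2\right)}{5} = \frac{7 \left(\left(-6\right) \left(-2\right)\right)}{5} = \frac{7}{5} \cdot 12 = \frac{84}{5} \approx 16.8$)
$M = \frac{55}{4}$ ($M = - \frac{8 \left(-9\right) + 17}{4} = - \frac{-72 + 17}{4} = \left(- \frac{1}{4}\right) \left(-55\right) = \frac{55}{4} \approx 13.75$)
$h{\left(Q \right)} = \frac{1}{33}$ ($h{\left(Q \right)} = \frac{1}{0 + 33} = \frac{1}{33}$)
$h{\left(v \right)} + x{\left(20 \right)} M = \frac{1}{33} - 55 = - \frac{1814}{33}$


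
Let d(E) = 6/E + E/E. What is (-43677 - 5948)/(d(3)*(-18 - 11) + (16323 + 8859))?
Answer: -9925/5019 ≈ -1.9775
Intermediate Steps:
d(E) = 1 + 6/E (d(E) = 6/E + 1 = 1 + 6/E)
(-43677 - 5948)/(d(3)*(-18 - 11) + (16323 + 8859)) = (-43677 - 5948)/(((6 + 3)/3)*(-18 - 11) + (16323 + 8859)) = -49625/(((⅓)*9)*(-29) + 25182) = -49625/(3*(-29) + 25182) = -49625/(-87 + 25182) = -49625/25095 = -49625*1/25095 = -9925/5019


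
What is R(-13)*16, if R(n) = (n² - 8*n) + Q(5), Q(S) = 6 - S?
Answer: 4384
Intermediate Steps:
R(n) = 1 + n² - 8*n (R(n) = (n² - 8*n) + (6 - 1*5) = (n² - 8*n) + (6 - 5) = (n² - 8*n) + 1 = 1 + n² - 8*n)
R(-13)*16 = (1 + (-13)² - 8*(-13))*16 = (1 + 169 + 104)*16 = 274*16 = 4384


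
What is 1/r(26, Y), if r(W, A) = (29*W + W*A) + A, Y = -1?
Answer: 1/727 ≈ 0.0013755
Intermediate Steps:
r(W, A) = A + 29*W + A*W (r(W, A) = (29*W + A*W) + A = A + 29*W + A*W)
1/r(26, Y) = 1/(-1 + 29*26 - 1*26) = 1/(-1 + 754 - 26) = 1/727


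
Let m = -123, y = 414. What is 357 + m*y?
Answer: -50565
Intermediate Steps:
357 + m*y = 357 - 123*414 = 357 - 50922 = -50565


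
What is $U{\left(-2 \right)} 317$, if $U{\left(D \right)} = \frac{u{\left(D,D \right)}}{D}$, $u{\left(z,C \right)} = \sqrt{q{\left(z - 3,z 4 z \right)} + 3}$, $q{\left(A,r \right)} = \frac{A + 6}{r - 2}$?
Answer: $- \frac{317 \sqrt{602}}{28} \approx -277.78$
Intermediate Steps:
$q{\left(A,r \right)} = \frac{6 + A}{-2 + r}$
$u{\left(z,C \right)} = \sqrt{3 + \frac{3 + z}{-2 + 4 z^{2}}}$ ($u{\left(z,C \right)} = \sqrt{\frac{6 + \left(z - 3\right)}{-2 + z 4 z} + 3} = \sqrt{\frac{6 + \left(-3 + z\right)}{-2 + 4 z z} + 3} = \sqrt{\frac{3 + z}{-2 + 4 z^{2}} + 3} = \sqrt{3 + \frac{3 + z}{-2 + 4 z^{2}}}$)
$U{\left(D \right)} = \frac{\sqrt{2} \sqrt{\frac{-3 + D + 12 D^{2}}{-1 + 2 D^{2}}}}{2 D}$ ($U{\left(D \right)} = \frac{\frac{1}{2} \sqrt{2} \sqrt{\frac{-3 + D + 12 D^{2}}{-1 + 2 D^{2}}}}{D} = \frac{\sqrt{2} \sqrt{\frac{-3 + D + 12 D^{2}}{-1 + 2 D^{2}}}}{2 D}$)
$U{\left(-2 \right)} 317 = \frac{\sqrt{2} \sqrt{\frac{-3 - 2 + 12 \left(-2\right)^{2}}{-1 + 2 \left(-2\right)^{2}}}}{2 \left(-2\right)} 317 = \frac{1}{2} \sqrt{2} \left(- \frac{1}{2}\right) \sqrt{\frac{-3 - 2 + 12 \cdot 4}{-1 + 2 \cdot 4}} \cdot 317 = \frac{1}{2} \sqrt{2} \left(- \frac{1}{2}\right) \sqrt{\frac{-3 - 2 + 48}{-1 + 8}} \cdot 317 = \frac{1}{2} \sqrt{2} \left(- \frac{1}{2}\right) \sqrt{\frac{1}{7} \cdot 43} \cdot 317 = \frac{1}{2} \sqrt{2} \left(- \frac{1}{2}\right) \sqrt{\frac{43}{7}} \cdot 317 = \frac{1}{2} \sqrt{2} \left(- \frac{1}{2}\right) \frac{\sqrt{301}}{7} \cdot 317 = - \frac{\sqrt{602}}{28} \cdot 317 = - \frac{317 \sqrt{602}}{28}$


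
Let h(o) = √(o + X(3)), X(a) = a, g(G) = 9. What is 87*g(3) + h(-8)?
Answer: 783 + I*√5 ≈ 783.0 + 2.2361*I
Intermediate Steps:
h(o) = √(3 + o) (h(o) = √(o + 3) = √(3 + o))
87*g(3) + h(-8) = 87*9 + √(3 - 8) = 783 + √(-5) = 783 + I*√5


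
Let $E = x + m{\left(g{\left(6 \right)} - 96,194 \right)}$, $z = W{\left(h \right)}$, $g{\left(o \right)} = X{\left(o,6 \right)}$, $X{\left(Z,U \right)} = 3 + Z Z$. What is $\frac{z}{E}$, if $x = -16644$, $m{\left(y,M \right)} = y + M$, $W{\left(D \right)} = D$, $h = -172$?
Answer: $\frac{172}{16507} \approx 0.01042$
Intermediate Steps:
$X{\left(Z,U \right)} = 3 + Z^{2}$
$g{\left(o \right)} = 3 + o^{2}$
$m{\left(y,M \right)} = M + y$
$z = -172$
$E = -16507$ ($E = -16644 + \left(194 + \left(\left(3 + 6^{2}\right) - 96\right)\right) = -16644 + \left(194 + \left(\left(3 + 36\right) - 96\right)\right) = -16644 + \left(194 + \left(39 - 96\right)\right) = -16644 + \left(194 - 57\right) = -16644 + 137 = -16507$)
$\frac{z}{E} = - \frac{172}{-16507} = \left(-172\right) \left(- \frac{1}{16507}\right) = \frac{172}{16507}$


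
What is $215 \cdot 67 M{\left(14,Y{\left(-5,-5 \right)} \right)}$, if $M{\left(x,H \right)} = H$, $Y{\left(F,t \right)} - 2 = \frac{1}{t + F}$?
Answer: $\frac{54739}{2} \approx 27370.0$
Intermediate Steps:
$Y{\left(F,t \right)} = 2 + \frac{1}{F + t}$ ($Y{\left(F,t \right)} = 2 + \frac{1}{t + F} = 2 + \frac{1}{F + t}$)
$215 \cdot 67 M{\left(14,Y{\left(-5,-5 \right)} \right)} = 215 \cdot 67 \frac{1 + 2 \left(-5\right) + 2 \left(-5\right)}{-5 - 5} = 14405 \frac{1 - 10 - 10}{-10} = 14405 \left(\left(- \frac{1}{10}\right) \left(-19\right)\right) = 14405 \cdot \frac{19}{10} = \frac{54739}{2}$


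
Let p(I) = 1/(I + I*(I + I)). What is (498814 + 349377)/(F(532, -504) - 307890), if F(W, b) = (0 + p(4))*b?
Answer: -848191/307904 ≈ -2.7547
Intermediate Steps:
p(I) = 1/(I + 2*I²) (p(I) = 1/(I + I*(2*I)) = 1/(I + 2*I²))
F(W, b) = b/36 (F(W, b) = (0 + 1/(4*(1 + 2*4)))*b = (0 + 1/(4*(1 + 8)))*b = (0 + (¼)/9)*b = (0 + (¼)*(⅑))*b = (0 + 1/36)*b = b/36)
(498814 + 349377)/(F(532, -504) - 307890) = (498814 + 349377)/((1/36)*(-504) - 307890) = 848191/(-14 - 307890) = 848191/(-307904) = 848191*(-1/307904) = -848191/307904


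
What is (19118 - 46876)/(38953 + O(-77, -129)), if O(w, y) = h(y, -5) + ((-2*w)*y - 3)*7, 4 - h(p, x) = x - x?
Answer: 13879/50063 ≈ 0.27723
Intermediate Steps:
h(p, x) = 4 (h(p, x) = 4 - (x - x) = 4 - 1*0 = 4 + 0 = 4)
O(w, y) = -17 - 14*w*y (O(w, y) = 4 + ((-2*w)*y - 3)*7 = 4 + (-2*w*y - 3)*7 = 4 + (-3 - 2*w*y)*7 = 4 + (-21 - 14*w*y) = -17 - 14*w*y)
(19118 - 46876)/(38953 + O(-77, -129)) = (19118 - 46876)/(38953 + (-17 - 14*(-77)*(-129))) = -27758/(38953 + (-17 - 139062)) = -27758/(38953 - 139079) = -27758/(-100126) = -27758*(-1/100126) = 13879/50063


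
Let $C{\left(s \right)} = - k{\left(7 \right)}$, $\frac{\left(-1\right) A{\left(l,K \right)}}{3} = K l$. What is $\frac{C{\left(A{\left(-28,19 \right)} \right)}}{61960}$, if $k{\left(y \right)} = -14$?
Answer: $\frac{7}{30980} \approx 0.00022595$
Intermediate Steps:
$A{\left(l,K \right)} = - 3 K l$
$C{\left(s \right)} = 14$ ($C{\left(s \right)} = \left(-1\right) \left(-14\right) = 14$)
$\frac{C{\left(A{\left(-28,19 \right)} \right)}}{61960} = \frac{14}{61960} = 14 \cdot \frac{1}{61960} = \frac{7}{30980}$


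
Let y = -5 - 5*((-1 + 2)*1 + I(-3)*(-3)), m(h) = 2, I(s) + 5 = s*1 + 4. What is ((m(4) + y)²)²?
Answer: 21381376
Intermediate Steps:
I(s) = -1 + s (I(s) = -5 + (s*1 + 4) = -5 + (s + 4) = -5 + (4 + s) = -1 + s)
y = -70 (y = -5 - 5*((-1 + 2)*1 + (-1 - 3)*(-3)) = -5 - 5*(1*1 - 4*(-3)) = -5 - 5*(1 + 12) = -5 - 5*13 = -5 - 65 = -70)
((m(4) + y)²)² = ((2 - 70)²)² = ((-68)²)² = 4624² = 21381376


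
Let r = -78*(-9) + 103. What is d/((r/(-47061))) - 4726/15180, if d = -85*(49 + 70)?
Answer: 4488205207/7590 ≈ 5.9133e+5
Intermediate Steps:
r = 805 (r = 702 + 103 = 805)
d = -10115 (d = -85*119 = -10115)
d/((r/(-47061))) - 4726/15180 = -10115/(805/(-47061)) - 4726/15180 = -10115/(805*(-1/47061)) - 4726*1/15180 = -10115/(-115/6723) - 2363/7590 = -10115*(-6723/115) - 2363/7590 = 13600629/23 - 2363/7590 = 4488205207/7590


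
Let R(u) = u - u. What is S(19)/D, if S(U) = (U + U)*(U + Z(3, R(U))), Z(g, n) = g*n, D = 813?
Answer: 722/813 ≈ 0.88807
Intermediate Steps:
R(u) = 0
S(U) = 2*U² (S(U) = (U + U)*(U + 3*0) = (2*U)*(U + 0) = (2*U)*U = 2*U²)
S(19)/D = (2*19²)/813 = (2*361)*(1/813) = 722*(1/813) = 722/813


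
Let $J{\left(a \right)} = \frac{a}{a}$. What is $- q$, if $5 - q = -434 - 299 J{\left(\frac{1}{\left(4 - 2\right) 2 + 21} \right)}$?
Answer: $-738$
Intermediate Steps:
$J{\left(a \right)} = 1$
$q = 738$ ($q = 5 - \left(-434 - 299\right) = 5 - -733 = 5 + 733 = 738$)
$- q = \left(-1\right) 738 = -738$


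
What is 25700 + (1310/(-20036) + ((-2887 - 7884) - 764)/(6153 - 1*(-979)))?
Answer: 918051517055/35724188 ≈ 25698.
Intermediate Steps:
25700 + (1310/(-20036) + ((-2887 - 7884) - 764)/(6153 - 1*(-979))) = 25700 + (1310*(-1/20036) + (-10771 - 764)/(6153 + 979)) = 25700 + (-655/10018 - 11535/7132) = 25700 - 60114545/35724188 = 918051517055/35724188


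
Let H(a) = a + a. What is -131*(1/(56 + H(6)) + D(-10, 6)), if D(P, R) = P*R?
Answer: 534349/68 ≈ 7858.1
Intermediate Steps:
H(a) = 2*a
-131*(1/(56 + H(6)) + D(-10, 6)) = -131*(1/(56 + 2*6) - 10*6) = -131*(1/(56 + 12) - 60) = -131*(1/68 - 60) = -131*(-4079/68) = 534349/68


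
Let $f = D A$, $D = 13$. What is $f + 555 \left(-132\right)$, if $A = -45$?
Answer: $-73845$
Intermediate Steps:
$f = -585$ ($f = 13 \left(-45\right) = -585$)
$f + 555 \left(-132\right) = -585 + 555 \left(-132\right) = -585 - 73260 = -73845$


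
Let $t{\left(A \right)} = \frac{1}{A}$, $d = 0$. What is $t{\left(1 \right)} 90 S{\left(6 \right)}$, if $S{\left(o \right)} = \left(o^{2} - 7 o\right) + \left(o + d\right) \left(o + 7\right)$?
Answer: $6480$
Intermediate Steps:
$S{\left(o \right)} = o^{2} - 7 o + o \left(7 + o\right)$ ($S{\left(o \right)} = \left(o^{2} - 7 o\right) + \left(o + 0\right) \left(o + 7\right) = \left(o^{2} - 7 o\right) + o \left(7 + o\right) = o^{2} - 7 o + o \left(7 + o\right)$)
$t{\left(1 \right)} 90 S{\left(6 \right)} = 1^{-1} \cdot 90 \cdot 2 \cdot 6^{2} = 1 \cdot 90 \cdot 2 \cdot 36 = 90 \cdot 72 = 6480$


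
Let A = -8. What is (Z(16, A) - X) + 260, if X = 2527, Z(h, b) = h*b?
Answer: -2395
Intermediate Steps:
Z(h, b) = b*h
(Z(16, A) - X) + 260 = (-8*16 - 1*2527) + 260 = (-128 - 2527) + 260 = -2655 + 260 = -2395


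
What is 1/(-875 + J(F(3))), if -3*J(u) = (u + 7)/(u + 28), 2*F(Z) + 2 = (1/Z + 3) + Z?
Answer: -543/475180 ≈ -0.0011427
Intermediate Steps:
F(Z) = 1/2 + Z/2 + 1/(2*Z) (F(Z) = -1 + ((1/Z + 3) + Z)/2 = -1 + ((3 + 1/Z) + Z)/2 = -1 + (3 + Z + 1/Z)/2 = -1 + (3/2 + Z/2 + 1/(2*Z)) = 1/2 + Z/2 + 1/(2*Z))
J(u) = -(7 + u)/(3*(28 + u)) (J(u) = -(u + 7)/(3*(u + 28)) = -(7 + u)/(3*(28 + u)))
1/(-875 + J(F(3))) = 1/(-875 + (-7 - (1 + 3*(1 + 3))/(2*3))/(3*(28 + (1/2)*(1 + 3*(1 + 3))/3))) = 1/(-875 + (-7 - (1 + 3*4)/(2*3))/(3*(28 + (1/2)*(1/3)*(1 + 3*4)))) = 1/(-875 + (-7 - (1 + 12)/(2*3))/(3*(28 + (1/2)*(1/3)*(1 + 12)))) = 1/(-875 + (-7 - 13/(2*3))/(3*(28 + (1/2)*(1/3)*13))) = 1/(-875 + (-7 - 1*13/6)/(3*(28 + 13/6))) = 1/(-875 + (-7 - 13/6)/(3*(181/6))) = 1/(-875 + (1/3)*(6/181)*(-55/6)) = 1/(-875 - 55/543) = 1/(-475180/543) = -543/475180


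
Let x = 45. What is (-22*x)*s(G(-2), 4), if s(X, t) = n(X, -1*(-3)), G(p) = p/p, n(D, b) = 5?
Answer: -4950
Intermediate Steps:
G(p) = 1
s(X, t) = 5
(-22*x)*s(G(-2), 4) = -22*45*5 = -990*5 = -4950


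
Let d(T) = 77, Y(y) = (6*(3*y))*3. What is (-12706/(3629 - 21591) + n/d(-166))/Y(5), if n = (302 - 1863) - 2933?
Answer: -5695919/26673570 ≈ -0.21354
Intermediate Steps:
Y(y) = 54*y (Y(y) = (18*y)*3 = 54*y)
n = -4494 (n = -1561 - 2933 = -4494)
(-12706/(3629 - 21591) + n/d(-166))/Y(5) = (-12706/(3629 - 21591) - 4494/77)/((54*5)) = (-12706/(-17962) - 4494*1/77)/270 = (-12706*(-1/17962) - 642/11)*(1/270) = (6353/8981 - 642/11)*(1/270) = -5695919/98791*1/270 = -5695919/26673570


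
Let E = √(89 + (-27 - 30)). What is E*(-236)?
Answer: -944*√2 ≈ -1335.0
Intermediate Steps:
E = 4*√2 (E = √(89 - 57) = √32 = 4*√2 ≈ 5.6569)
E*(-236) = (4*√2)*(-236) = -944*√2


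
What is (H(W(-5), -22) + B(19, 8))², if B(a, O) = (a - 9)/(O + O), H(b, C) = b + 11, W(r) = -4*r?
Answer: 64009/64 ≈ 1000.1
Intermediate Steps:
H(b, C) = 11 + b
B(a, O) = (-9 + a)/(2*O) (B(a, O) = (-9 + a)/((2*O)) = (-9 + a)*(1/(2*O)) = (-9 + a)/(2*O))
(H(W(-5), -22) + B(19, 8))² = ((11 - 4*(-5)) + (½)*(-9 + 19)/8)² = ((11 + 20) + (½)*(⅛)*10)² = (31 + 5/8)² = (253/8)² = 64009/64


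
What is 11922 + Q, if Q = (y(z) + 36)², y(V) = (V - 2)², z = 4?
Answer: 13522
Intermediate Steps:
y(V) = (-2 + V)²
Q = 1600 (Q = ((-2 + 4)² + 36)² = (2² + 36)² = (4 + 36)² = 40² = 1600)
11922 + Q = 11922 + 1600 = 13522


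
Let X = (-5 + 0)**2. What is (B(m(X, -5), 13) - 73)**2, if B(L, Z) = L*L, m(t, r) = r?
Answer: 2304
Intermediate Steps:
X = 25 (X = (-5)**2 = 25)
B(L, Z) = L**2
(B(m(X, -5), 13) - 73)**2 = ((-5)**2 - 73)**2 = (25 - 73)**2 = (-48)**2 = 2304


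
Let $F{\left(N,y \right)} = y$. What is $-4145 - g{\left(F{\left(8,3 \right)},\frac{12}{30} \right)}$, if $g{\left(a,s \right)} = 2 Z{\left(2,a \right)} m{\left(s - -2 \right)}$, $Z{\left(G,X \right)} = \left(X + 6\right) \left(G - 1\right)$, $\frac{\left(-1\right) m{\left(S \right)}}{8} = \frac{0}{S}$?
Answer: $-4145$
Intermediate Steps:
$m{\left(S \right)} = 0$ ($m{\left(S \right)} = - 8 \frac{0}{S} = \left(-8\right) 0 = 0$)
$Z{\left(G,X \right)} = \left(-1 + G\right) \left(6 + X\right)$ ($Z{\left(G,X \right)} = \left(6 + X\right) \left(-1 + G\right) = \left(-1 + G\right) \left(6 + X\right)$)
$g{\left(a,s \right)} = 0$ ($g{\left(a,s \right)} = 2 \left(-6 - a + 6 \cdot 2 + 2 a\right) 0 = 2 \left(-6 - a + 12 + 2 a\right) 0 = 2 \left(6 + a\right) 0 = \left(12 + 2 a\right) 0 = 0$)
$-4145 - g{\left(F{\left(8,3 \right)},\frac{12}{30} \right)} = -4145 - 0 = -4145 + 0 = -4145$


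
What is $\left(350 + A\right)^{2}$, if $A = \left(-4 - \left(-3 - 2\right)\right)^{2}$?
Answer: $123201$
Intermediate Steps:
$A = 1$ ($A = \left(-4 - -5\right)^{2} = \left(-4 + 5\right)^{2} = 1^{2} = 1$)
$\left(350 + A\right)^{2} = \left(350 + 1\right)^{2} = 351^{2} = 123201$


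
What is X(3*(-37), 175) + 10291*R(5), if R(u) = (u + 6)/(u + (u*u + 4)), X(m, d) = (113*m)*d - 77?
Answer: -74520267/34 ≈ -2.1918e+6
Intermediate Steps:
X(m, d) = -77 + 113*d*m (X(m, d) = 113*d*m - 77 = -77 + 113*d*m)
R(u) = (6 + u)/(4 + u + u²) (R(u) = (6 + u)/(u + (u² + 4)) = (6 + u)/(u + (4 + u²)) = (6 + u)/(4 + u + u²))
X(3*(-37), 175) + 10291*R(5) = (-77 + 113*175*(3*(-37))) + 10291*((6 + 5)/(4 + 5 + 5²)) = (-77 + 113*175*(-111)) + 10291*(11/(4 + 5 + 25)) = (-77 - 2195025) + 10291*(11/34) = -2195102 + 10291*((1/34)*11) = -2195102 + 10291*(11/34) = -2195102 + 113201/34 = -74520267/34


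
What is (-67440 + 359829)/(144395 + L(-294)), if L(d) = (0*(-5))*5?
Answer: 292389/144395 ≈ 2.0249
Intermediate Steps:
L(d) = 0 (L(d) = 0*5 = 0)
(-67440 + 359829)/(144395 + L(-294)) = (-67440 + 359829)/(144395 + 0) = 292389/144395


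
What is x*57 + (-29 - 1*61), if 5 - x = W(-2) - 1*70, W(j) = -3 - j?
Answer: 4242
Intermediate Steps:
x = 76 (x = 5 - ((-3 - 1*(-2)) - 1*70) = 5 - ((-3 + 2) - 70) = 5 - (-1 - 70) = 5 - 1*(-71) = 5 + 71 = 76)
x*57 + (-29 - 1*61) = 76*57 + (-29 - 1*61) = 4332 + (-29 - 61) = 4332 - 90 = 4242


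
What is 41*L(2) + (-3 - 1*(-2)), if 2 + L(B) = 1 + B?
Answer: 40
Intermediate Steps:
L(B) = -1 + B (L(B) = -2 + (1 + B) = -1 + B)
41*L(2) + (-3 - 1*(-2)) = 41*(-1 + 2) + (-3 - 1*(-2)) = 41*1 + (-3 + 2) = 41 - 1 = 40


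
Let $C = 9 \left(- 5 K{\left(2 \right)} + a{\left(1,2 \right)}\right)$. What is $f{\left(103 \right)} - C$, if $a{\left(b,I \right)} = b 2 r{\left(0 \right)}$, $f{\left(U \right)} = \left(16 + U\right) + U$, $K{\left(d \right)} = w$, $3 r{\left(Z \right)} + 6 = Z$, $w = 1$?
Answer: $303$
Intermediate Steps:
$r{\left(Z \right)} = -2 + \frac{Z}{3}$
$K{\left(d \right)} = 1$
$f{\left(U \right)} = 16 + 2 U$
$a{\left(b,I \right)} = - 4 b$ ($a{\left(b,I \right)} = b 2 \left(-2 + \frac{1}{3} \cdot 0\right) = 2 b \left(-2 + 0\right) = 2 b \left(-2\right) = - 4 b$)
$C = -81$ ($C = 9 \left(\left(-5\right) 1 - 4\right) = 9 \left(-5 - 4\right) = 9 \left(-9\right) = -81$)
$f{\left(103 \right)} - C = \left(16 + 2 \cdot 103\right) - -81 = \left(16 + 206\right) + 81 = 222 + 81 = 303$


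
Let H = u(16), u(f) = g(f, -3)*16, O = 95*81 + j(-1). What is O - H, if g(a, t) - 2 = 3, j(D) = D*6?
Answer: 7609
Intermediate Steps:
j(D) = 6*D
g(a, t) = 5 (g(a, t) = 2 + 3 = 5)
O = 7689 (O = 95*81 + 6*(-1) = 7695 - 6 = 7689)
u(f) = 80 (u(f) = 5*16 = 80)
H = 80
O - H = 7689 - 1*80 = 7689 - 80 = 7609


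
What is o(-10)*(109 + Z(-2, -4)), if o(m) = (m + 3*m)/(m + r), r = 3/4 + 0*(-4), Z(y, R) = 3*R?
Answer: 15520/37 ≈ 419.46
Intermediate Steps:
r = 3/4 (r = 3*(1/4) + 0 = 3/4 + 0 = 3/4 ≈ 0.75000)
o(m) = 4*m/(3/4 + m) (o(m) = (m + 3*m)/(m + 3/4) = (4*m)/(3/4 + m) = 4*m/(3/4 + m))
o(-10)*(109 + Z(-2, -4)) = (16*(-10)/(3 + 4*(-10)))*(109 + 3*(-4)) = (16*(-10)/(3 - 40))*(109 - 12) = (16*(-10)/(-37))*97 = (16*(-10)*(-1/37))*97 = (160/37)*97 = 15520/37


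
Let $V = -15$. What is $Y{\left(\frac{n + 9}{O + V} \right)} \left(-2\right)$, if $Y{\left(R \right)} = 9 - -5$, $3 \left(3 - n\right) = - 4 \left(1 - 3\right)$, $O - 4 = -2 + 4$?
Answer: $-28$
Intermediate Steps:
$O = 6$ ($O = 4 + \left(-2 + 4\right) = 4 + 2 = 6$)
$n = \frac{1}{3}$ ($n = 3 - \frac{\left(-4\right) \left(1 - 3\right)}{3} = 3 - \frac{\left(-4\right) \left(-2\right)}{3} = 3 - \frac{8}{3} = \frac{1}{3} \approx 0.33333$)
$Y{\left(R \right)} = 14$ ($Y{\left(R \right)} = 9 + 5 = 14$)
$Y{\left(\frac{n + 9}{O + V} \right)} \left(-2\right) = 14 \left(-2\right) = -28$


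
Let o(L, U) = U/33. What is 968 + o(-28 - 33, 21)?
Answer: 10655/11 ≈ 968.64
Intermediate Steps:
o(L, U) = U/33 (o(L, U) = U*(1/33) = U/33)
968 + o(-28 - 33, 21) = 968 + (1/33)*21 = 968 + 7/11 = 10655/11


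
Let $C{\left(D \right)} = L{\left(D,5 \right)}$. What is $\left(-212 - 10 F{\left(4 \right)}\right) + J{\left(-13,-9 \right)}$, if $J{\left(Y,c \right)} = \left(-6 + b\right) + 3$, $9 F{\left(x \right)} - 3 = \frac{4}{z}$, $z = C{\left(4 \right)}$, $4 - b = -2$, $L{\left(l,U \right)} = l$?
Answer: $- \frac{1921}{9} \approx -213.44$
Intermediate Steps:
$C{\left(D \right)} = D$
$b = 6$ ($b = 4 - -2 = 4 + 2 = 6$)
$z = 4$
$F{\left(x \right)} = \frac{4}{9}$ ($F{\left(x \right)} = \frac{1}{3} + \frac{4 \cdot \frac{1}{4}}{9} = \frac{1}{3} + \frac{1}{9} \cdot 1 = \frac{1}{3} + \frac{1}{9} = \frac{4}{9}$)
$J{\left(Y,c \right)} = 3$ ($J{\left(Y,c \right)} = \left(-6 + 6\right) + 3 = 0 + 3 = 3$)
$\left(-212 - 10 F{\left(4 \right)}\right) + J{\left(-13,-9 \right)} = \left(-212 - \frac{40}{9}\right) + 3 = - \frac{1948}{9} + 3 = - \frac{1921}{9}$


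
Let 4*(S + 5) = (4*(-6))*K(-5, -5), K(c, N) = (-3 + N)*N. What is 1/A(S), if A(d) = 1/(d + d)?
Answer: -490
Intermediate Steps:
K(c, N) = N*(-3 + N)
S = -245 (S = -5 + ((4*(-6))*(-5*(-3 - 5)))/4 = -5 + (-(-120)*(-8))/4 = -5 + (-24*40)/4 = -5 + (¼)*(-960) = -5 - 240 = -245)
A(d) = 1/(2*d)
1/A(S) = 1/((½)/(-245)) = 1/((½)*(-1/245)) = 1/(-1/490) = -490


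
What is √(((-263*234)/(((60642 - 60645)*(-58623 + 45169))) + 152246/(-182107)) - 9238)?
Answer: I*√14429845312434371127/39517219 ≈ 96.127*I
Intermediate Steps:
√(((-263*234)/(((60642 - 60645)*(-58623 + 45169))) + 152246/(-182107)) - 9238) = √((-61542/((-3*(-13454))) + 152246*(-1/182107)) - 9238) = √((-61542/40362 - 152246/182107) - 9238) = √((-61542*1/40362 - 152246/182107) - 9238) = √((-10257/6727 - 152246/182107) - 9238) = √(-2892030341/1225033789 - 9238) = √(-11319754173123/1225033789) = I*√14429845312434371127/39517219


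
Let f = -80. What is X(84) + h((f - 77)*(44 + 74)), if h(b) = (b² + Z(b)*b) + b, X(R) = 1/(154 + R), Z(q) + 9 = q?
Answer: 163404507281/238 ≈ 6.8657e+8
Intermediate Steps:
Z(q) = -9 + q
h(b) = b + b² + b*(-9 + b) (h(b) = (b² + (-9 + b)*b) + b = (b² + b*(-9 + b)) + b = b + b² + b*(-9 + b))
X(84) + h((f - 77)*(44 + 74)) = 1/(154 + 84) + 2*((-80 - 77)*(44 + 74))*(-4 + (-80 - 77)*(44 + 74)) = 1/238 + 2*(-157*118)*(-4 - 157*118) = 1/238 + 2*(-18526)*(-4 - 18526) = 1/238 + 2*(-18526)*(-18530) = 1/238 + 686573560 = 163404507281/238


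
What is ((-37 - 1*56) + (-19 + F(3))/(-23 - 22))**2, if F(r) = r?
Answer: 17380561/2025 ≈ 8583.0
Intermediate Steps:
((-37 - 1*56) + (-19 + F(3))/(-23 - 22))**2 = ((-37 - 1*56) + (-19 + 3)/(-23 - 22))**2 = ((-37 - 56) - 16/(-45))**2 = (-93 - 16*(-1/45))**2 = (-93 + 16/45)**2 = (-4169/45)**2 = 17380561/2025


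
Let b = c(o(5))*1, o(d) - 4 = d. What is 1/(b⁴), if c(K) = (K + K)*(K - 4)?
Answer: 1/65610000 ≈ 1.5242e-8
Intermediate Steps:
o(d) = 4 + d
c(K) = 2*K*(-4 + K) (c(K) = (2*K)*(-4 + K) = 2*K*(-4 + K))
b = 90 (b = (2*(4 + 5)*(-4 + (4 + 5)))*1 = (2*9*(-4 + 9))*1 = (2*9*5)*1 = 90*1 = 90)
1/(b⁴) = 1/(90⁴) = 1/65610000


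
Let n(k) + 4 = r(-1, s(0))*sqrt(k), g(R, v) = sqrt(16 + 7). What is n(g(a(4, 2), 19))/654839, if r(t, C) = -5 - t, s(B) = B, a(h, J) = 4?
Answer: -4/654839 - 4*23**(1/4)/654839 ≈ -1.9485e-5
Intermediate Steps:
g(R, v) = sqrt(23)
n(k) = -4 - 4*sqrt(k) (n(k) = -4 + (-5 - 1*(-1))*sqrt(k) = -4 + (-5 + 1)*sqrt(k) = -4 - 4*sqrt(k))
n(g(a(4, 2), 19))/654839 = (-4 - 4*23**(1/4))/654839 = (-4 - 4*23**(1/4))*(1/654839) = -4/654839 - 4*23**(1/4)/654839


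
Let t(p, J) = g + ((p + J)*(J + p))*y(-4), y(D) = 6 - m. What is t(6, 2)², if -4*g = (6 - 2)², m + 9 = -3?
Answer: 1317904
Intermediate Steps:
m = -12 (m = -9 - 3 = -12)
g = -4 (g = -(6 - 2)²/4 = -¼*4² = -¼*16 = -4)
y(D) = 18 (y(D) = 6 - 1*(-12) = 6 + 12 = 18)
t(p, J) = -4 + 18*(J + p)² (t(p, J) = -4 + ((p + J)*(J + p))*18 = -4 + ((J + p)*(J + p))*18 = -4 + (J + p)²*18 = -4 + 18*(J + p)²)
t(6, 2)² = (-4 + 18*(2 + 6)²)² = (-4 + 18*8²)² = (-4 + 18*64)² = (-4 + 1152)² = 1148² = 1317904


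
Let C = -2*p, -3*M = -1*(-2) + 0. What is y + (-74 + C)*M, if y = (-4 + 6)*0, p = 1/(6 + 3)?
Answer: 1336/27 ≈ 49.482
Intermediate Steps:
M = -⅔ (M = -(-1*(-2) + 0)/3 = -(2 + 0)/3 = -⅓*2 = -⅔ ≈ -0.66667)
p = ⅑ (p = 1/9 = ⅑ ≈ 0.11111)
y = 0 (y = 2*0 = 0)
C = -2/9 (C = -2*⅑ = -2/9 ≈ -0.22222)
y + (-74 + C)*M = 0 + (-74 - 2/9)*(-⅔) = 0 - 668/9*(-⅔) = 0 + 1336/27 = 1336/27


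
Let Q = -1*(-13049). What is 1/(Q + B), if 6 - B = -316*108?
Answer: 1/47183 ≈ 2.1194e-5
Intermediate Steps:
B = 34134 (B = 6 - (-316)*108 = 6 - 1*(-34128) = 6 + 34128 = 34134)
Q = 13049
1/(Q + B) = 1/(13049 + 34134) = 1/47183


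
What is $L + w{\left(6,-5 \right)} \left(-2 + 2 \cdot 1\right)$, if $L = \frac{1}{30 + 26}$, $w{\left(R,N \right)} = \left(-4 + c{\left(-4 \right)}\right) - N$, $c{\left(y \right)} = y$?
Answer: $\frac{1}{56} \approx 0.017857$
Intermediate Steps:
$w{\left(R,N \right)} = -8 - N$ ($w{\left(R,N \right)} = \left(-4 - 4\right) - N = -8 - N$)
$L = \frac{1}{56} \approx 0.017857$
$L + w{\left(6,-5 \right)} \left(-2 + 2 \cdot 1\right) = \frac{1}{56} + \left(-8 - -5\right) \left(-2 + 2 \cdot 1\right) = \frac{1}{56} + \left(-8 + 5\right) \left(-2 + 2\right) = \frac{1}{56} - 0 = \frac{1}{56} + 0 = \frac{1}{56}$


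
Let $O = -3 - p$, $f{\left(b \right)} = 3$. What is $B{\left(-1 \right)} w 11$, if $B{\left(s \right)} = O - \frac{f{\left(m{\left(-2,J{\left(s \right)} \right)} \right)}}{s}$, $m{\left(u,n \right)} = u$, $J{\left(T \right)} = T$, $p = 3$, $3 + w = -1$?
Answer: $132$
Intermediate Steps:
$w = -4$ ($w = -3 - 1 = -4$)
$O = -6$ ($O = -3 - 3 = -6$)
$B{\left(s \right)} = -6 - \frac{3}{s}$
$B{\left(-1 \right)} w 11 = \left(-6 - \frac{3}{-1}\right) \left(-4\right) 11 = \left(-6 - -3\right) \left(-4\right) 11 = \left(-6 + 3\right) \left(-4\right) 11 = \left(-3\right) \left(-4\right) 11 = 12 \cdot 11 = 132$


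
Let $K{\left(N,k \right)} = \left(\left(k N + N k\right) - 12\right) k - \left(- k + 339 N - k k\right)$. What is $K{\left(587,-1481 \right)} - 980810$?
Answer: $2576035663$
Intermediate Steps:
$K{\left(N,k \right)} = k + k^{2} - 339 N + k \left(-12 + 2 N k\right)$ ($K{\left(N,k \right)} = \left(\left(N k + N k\right) - 12\right) k - \left(- k - k^{2} + 339 N\right) = \left(2 N k - 12\right) k - \left(- k - k^{2} + 339 N\right) = \left(-12 + 2 N k\right) k + \left(k + k^{2} - 339 N\right) = k \left(-12 + 2 N k\right) + \left(k + k^{2} - 339 N\right) = k + k^{2} - 339 N + k \left(-12 + 2 N k\right)$)
$K{\left(587,-1481 \right)} - 980810 = \left(\left(-1481\right)^{2} - 198993 - -16291 + 2 \cdot 587 \left(-1481\right)^{2}\right) - 980810 = \left(2193361 - 198993 + 16291 + 2 \cdot 587 \cdot 2193361\right) - 980810 = \left(2193361 - 198993 + 16291 + 2575005814\right) - 980810 = 2577016473 - 980810 = 2576035663$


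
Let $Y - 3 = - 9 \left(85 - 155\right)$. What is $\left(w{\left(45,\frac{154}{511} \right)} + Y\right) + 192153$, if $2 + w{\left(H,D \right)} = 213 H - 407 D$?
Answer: $\frac{14763983}{73} \approx 2.0225 \cdot 10^{5}$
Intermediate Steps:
$w{\left(H,D \right)} = -2 - 407 D + 213 H$ ($w{\left(H,D \right)} = -2 - \left(- 213 H + 407 D\right) = -2 - 407 D + 213 H$)
$Y = 633$ ($Y = 3 - 9 \left(85 - 155\right) = 3 - -630 = 3 + 630 = 633$)
$\left(w{\left(45,\frac{154}{511} \right)} + Y\right) + 192153 = \left(\left(-2 - 407 \cdot \frac{154}{511} + 213 \cdot 45\right) + 633\right) + 192153 = \left(\left(-2 - 407 \cdot 154 \cdot \frac{1}{511} + 9585\right) + 633\right) + 192153 = \left(\left(-2 - \frac{8954}{73} + 9585\right) + 633\right) + 192153 = \left(\frac{690605}{73} + 633\right) + 192153 = \frac{736814}{73} + 192153 = \frac{14763983}{73}$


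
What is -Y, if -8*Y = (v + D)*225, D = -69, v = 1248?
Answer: 265275/8 ≈ 33159.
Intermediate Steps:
Y = -265275/8 (Y = -(1248 - 69)*225/8 = -1179*225/8 = -⅛*265275 = -265275/8 ≈ -33159.)
-Y = -1*(-265275/8) = 265275/8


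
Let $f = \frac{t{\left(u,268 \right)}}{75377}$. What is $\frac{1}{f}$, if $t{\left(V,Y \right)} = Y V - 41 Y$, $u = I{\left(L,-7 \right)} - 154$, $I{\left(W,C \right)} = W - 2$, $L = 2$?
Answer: $- \frac{75377}{52260} \approx -1.4423$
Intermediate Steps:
$I{\left(W,C \right)} = -2 + W$ ($I{\left(W,C \right)} = W - 2 = -2 + W$)
$u = -154$ ($u = \left(-2 + 2\right) - 154 = 0 - 154 = -154$)
$t{\left(V,Y \right)} = - 41 Y + V Y$ ($t{\left(V,Y \right)} = V Y - 41 Y = - 41 Y + V Y$)
$f = - \frac{52260}{75377}$ ($f = \frac{268 \left(-41 - 154\right)}{75377} = 268 \left(-195\right) \frac{1}{75377} = \left(-52260\right) \frac{1}{75377} = - \frac{52260}{75377} \approx -0.69331$)
$\frac{1}{f} = \frac{1}{- \frac{52260}{75377}} = - \frac{75377}{52260}$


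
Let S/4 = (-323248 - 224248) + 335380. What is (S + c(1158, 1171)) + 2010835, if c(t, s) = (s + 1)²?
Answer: 2535955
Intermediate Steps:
c(t, s) = (1 + s)²
S = -848464 (S = 4*((-323248 - 224248) + 335380) = 4*(-547496 + 335380) = 4*(-212116) = -848464)
(S + c(1158, 1171)) + 2010835 = (-848464 + (1 + 1171)²) + 2010835 = (-848464 + 1172²) + 2010835 = (-848464 + 1373584) + 2010835 = 525120 + 2010835 = 2535955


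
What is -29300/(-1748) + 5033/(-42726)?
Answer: 310768529/18671262 ≈ 16.644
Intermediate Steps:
-29300/(-1748) + 5033/(-42726) = -29300*(-1/1748) + 5033*(-1/42726) = 7325/437 - 5033/42726 = 310768529/18671262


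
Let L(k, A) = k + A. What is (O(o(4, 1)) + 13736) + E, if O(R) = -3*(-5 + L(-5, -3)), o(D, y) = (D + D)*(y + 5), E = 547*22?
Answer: 25809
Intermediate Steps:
E = 12034
L(k, A) = A + k
o(D, y) = 2*D*(5 + y) (o(D, y) = (2*D)*(5 + y) = 2*D*(5 + y))
O(R) = 39 (O(R) = -3*(-5 + (-3 - 5)) = -3*(-5 - 8) = -3*(-13) = 39)
(O(o(4, 1)) + 13736) + E = (39 + 13736) + 12034 = 13775 + 12034 = 25809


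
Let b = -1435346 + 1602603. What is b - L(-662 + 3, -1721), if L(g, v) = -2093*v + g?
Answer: -3434137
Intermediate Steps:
L(g, v) = g - 2093*v
b = 167257
b - L(-662 + 3, -1721) = 167257 - ((-662 + 3) - 2093*(-1721)) = 167257 - (-659 + 3602053) = 167257 - 1*3601394 = 167257 - 3601394 = -3434137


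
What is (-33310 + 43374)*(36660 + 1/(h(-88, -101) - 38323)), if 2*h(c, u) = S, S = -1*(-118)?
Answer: 1764669864662/4783 ≈ 3.6895e+8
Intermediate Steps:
S = 118
h(c, u) = 59 (h(c, u) = (½)*118 = 59)
(-33310 + 43374)*(36660 + 1/(h(-88, -101) - 38323)) = (-33310 + 43374)*(36660 + 1/(59 - 38323)) = 10064*(36660 + 1/(-38264)) = 10064*(36660 - 1/38264) = 10064*(1402758239/38264) = 1764669864662/4783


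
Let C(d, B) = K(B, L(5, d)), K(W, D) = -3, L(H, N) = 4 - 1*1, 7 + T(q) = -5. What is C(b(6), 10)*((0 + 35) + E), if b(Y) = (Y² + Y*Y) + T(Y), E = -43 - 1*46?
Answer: 162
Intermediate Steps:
T(q) = -12 (T(q) = -7 - 5 = -12)
E = -89 (E = -43 - 46 = -89)
L(H, N) = 3 (L(H, N) = 4 - 1 = 3)
b(Y) = -12 + 2*Y² (b(Y) = (Y² + Y*Y) - 12 = (Y² + Y²) - 12 = 2*Y² - 12 = -12 + 2*Y²)
C(d, B) = -3
C(b(6), 10)*((0 + 35) + E) = -3*((0 + 35) - 89) = -3*(35 - 89) = -3*(-54) = 162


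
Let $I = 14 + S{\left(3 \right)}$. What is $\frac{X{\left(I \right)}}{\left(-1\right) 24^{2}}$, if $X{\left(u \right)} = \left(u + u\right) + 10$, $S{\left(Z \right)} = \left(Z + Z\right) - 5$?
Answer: $- \frac{5}{72} \approx -0.069444$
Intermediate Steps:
$S{\left(Z \right)} = -5 + 2 Z$ ($S{\left(Z \right)} = 2 Z - 5 = -5 + 2 Z$)
$I = 15$ ($I = 14 + \left(-5 + 2 \cdot 3\right) = 14 + \left(-5 + 6\right) = 14 + 1 = 15$)
$X{\left(u \right)} = 10 + 2 u$ ($X{\left(u \right)} = 2 u + 10 = 10 + 2 u$)
$\frac{X{\left(I \right)}}{\left(-1\right) 24^{2}} = \frac{10 + 2 \cdot 15}{\left(-1\right) 24^{2}} = \frac{10 + 30}{\left(-1\right) 576} = \frac{40}{-576} = 40 \left(- \frac{1}{576}\right) = - \frac{5}{72}$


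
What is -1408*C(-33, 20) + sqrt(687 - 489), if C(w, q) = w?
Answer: 46464 + 3*sqrt(22) ≈ 46478.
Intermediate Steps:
-1408*C(-33, 20) + sqrt(687 - 489) = -1408*(-33) + sqrt(687 - 489) = 46464 + sqrt(198) = 46464 + 3*sqrt(22)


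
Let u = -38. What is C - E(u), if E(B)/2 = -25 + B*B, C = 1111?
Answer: -1727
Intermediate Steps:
E(B) = -50 + 2*B² (E(B) = 2*(-25 + B*B) = 2*(-25 + B²) = -50 + 2*B²)
C - E(u) = 1111 - (-50 + 2*(-38)²) = 1111 - (-50 + 2*1444) = 1111 - (-50 + 2888) = 1111 - 1*2838 = 1111 - 2838 = -1727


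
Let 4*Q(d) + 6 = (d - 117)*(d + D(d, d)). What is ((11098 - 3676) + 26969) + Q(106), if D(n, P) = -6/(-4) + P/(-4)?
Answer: 136667/4 ≈ 34167.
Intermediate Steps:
D(n, P) = 3/2 - P/4 (D(n, P) = -6*(-¼) + P*(-¼) = 3/2 - P/4)
Q(d) = -3/2 + (-117 + d)*(3/2 + 3*d/4)/4 (Q(d) = -3/2 + ((d - 117)*(d + (3/2 - d/4)))/4 = -3/2 + ((-117 + d)*(3/2 + 3*d/4))/4 = -3/2 + (-117 + d)*(3/2 + 3*d/4)/4)
((11098 - 3676) + 26969) + Q(106) = ((11098 - 3676) + 26969) + (-363/8 - 345/16*106 + (3/16)*106²) = (7422 + 26969) + (-363/8 - 18285/8 + (3/16)*11236) = 34391 + (-363/8 - 18285/8 + 8427/4) = 34391 - 897/4 = 136667/4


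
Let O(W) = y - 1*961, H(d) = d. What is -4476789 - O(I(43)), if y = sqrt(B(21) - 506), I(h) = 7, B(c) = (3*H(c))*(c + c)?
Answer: -4475828 - 2*sqrt(535) ≈ -4.4759e+6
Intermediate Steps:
B(c) = 6*c**2 (B(c) = (3*c)*(c + c) = (3*c)*(2*c) = 6*c**2)
y = 2*sqrt(535) (y = sqrt(6*21**2 - 506) = sqrt(6*441 - 506) = sqrt(2646 - 506) = sqrt(2140) = 2*sqrt(535) ≈ 46.260)
O(W) = -961 + 2*sqrt(535) (O(W) = 2*sqrt(535) - 1*961 = 2*sqrt(535) - 961 = -961 + 2*sqrt(535))
-4476789 - O(I(43)) = -4476789 - (-961 + 2*sqrt(535)) = -4476789 + (961 - 2*sqrt(535)) = -4475828 - 2*sqrt(535)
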